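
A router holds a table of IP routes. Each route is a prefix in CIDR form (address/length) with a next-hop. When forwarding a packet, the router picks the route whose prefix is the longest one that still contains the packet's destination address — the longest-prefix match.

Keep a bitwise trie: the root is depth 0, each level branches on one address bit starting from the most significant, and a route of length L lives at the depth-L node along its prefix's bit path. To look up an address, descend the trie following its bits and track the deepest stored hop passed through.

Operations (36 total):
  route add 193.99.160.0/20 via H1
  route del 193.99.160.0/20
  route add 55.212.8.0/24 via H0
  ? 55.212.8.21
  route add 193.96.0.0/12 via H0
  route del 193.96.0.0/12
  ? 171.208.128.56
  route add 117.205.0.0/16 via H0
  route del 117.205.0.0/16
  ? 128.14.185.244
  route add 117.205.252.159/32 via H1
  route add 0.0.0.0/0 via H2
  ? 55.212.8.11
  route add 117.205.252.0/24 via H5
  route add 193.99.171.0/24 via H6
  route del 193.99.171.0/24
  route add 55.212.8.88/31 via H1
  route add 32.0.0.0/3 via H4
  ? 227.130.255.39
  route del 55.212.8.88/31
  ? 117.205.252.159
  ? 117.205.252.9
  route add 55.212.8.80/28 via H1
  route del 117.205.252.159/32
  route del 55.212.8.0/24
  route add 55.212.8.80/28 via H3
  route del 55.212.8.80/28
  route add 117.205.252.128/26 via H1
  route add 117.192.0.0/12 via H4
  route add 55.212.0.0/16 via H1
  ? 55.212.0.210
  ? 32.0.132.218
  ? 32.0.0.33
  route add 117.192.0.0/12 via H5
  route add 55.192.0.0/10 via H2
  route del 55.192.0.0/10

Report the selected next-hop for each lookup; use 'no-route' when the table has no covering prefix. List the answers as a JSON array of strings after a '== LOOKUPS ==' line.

Trace:
  add 193.99.160.0/20 -> H1 at depth 20
  - 193.99.160.0/20 clear@20
  add 55.212.8.0/24 -> H0 at depth 24
  Q 55.212.8.21: descend 001101111101010000001000 ; hops seen [H0] ; pick H0
  add 193.96.0.0/12 -> H0 at depth 12
  - 193.96.0.0/12 clear@12
  Q 171.208.128.56: descend 1 ; hops seen [∅] ; pick no-route
  add 117.205.0.0/16 -> H0 at depth 16
  - 117.205.0.0/16 clear@16
  Q 128.14.185.244: descend 1 ; hops seen [∅] ; pick no-route
  add 117.205.252.159/32 -> H1 at depth 32
  add 0.0.0.0/0 -> H2 at depth 0
  Q 55.212.8.11: descend 001101111101010000001000 ; hops seen [H2,H0] ; pick H0
  add 117.205.252.0/24 -> H5 at depth 24
  add 193.99.171.0/24 -> H6 at depth 24
  - 193.99.171.0/24 clear@24
  add 55.212.8.88/31 -> H1 at depth 31
  add 32.0.0.0/3 -> H4 at depth 3
  Q 227.130.255.39: descend 11 ; hops seen [H2] ; pick H2
  - 55.212.8.88/31 clear@31
  Q 117.205.252.159: descend 01110101110011011111110010011111 ; hops seen [H2,H5,H1] ; pick H1
  Q 117.205.252.9: descend 011101011100110111111100 ; hops seen [H2,H5] ; pick H5
  add 55.212.8.80/28 -> H1 at depth 28
  - 117.205.252.159/32 clear@32
  - 55.212.8.0/24 clear@24
  add 55.212.8.80/28 -> H3 at depth 28
  - 55.212.8.80/28 clear@28
  add 117.205.252.128/26 -> H1 at depth 26
  add 117.192.0.0/12 -> H4 at depth 12
  add 55.212.0.0/16 -> H1 at depth 16
  Q 55.212.0.210: descend 00110111110101000000 ; hops seen [H2,H4,H1] ; pick H1
  Q 32.0.132.218: descend 001 ; hops seen [H2,H4] ; pick H4
  Q 32.0.0.33: descend 001 ; hops seen [H2,H4] ; pick H4
  add 117.192.0.0/12 -> H5 at depth 12
  add 55.192.0.0/10 -> H2 at depth 10
  - 55.192.0.0/10 clear@10

== LOOKUPS ==
["H0","no-route","no-route","H0","H2","H1","H5","H1","H4","H4"]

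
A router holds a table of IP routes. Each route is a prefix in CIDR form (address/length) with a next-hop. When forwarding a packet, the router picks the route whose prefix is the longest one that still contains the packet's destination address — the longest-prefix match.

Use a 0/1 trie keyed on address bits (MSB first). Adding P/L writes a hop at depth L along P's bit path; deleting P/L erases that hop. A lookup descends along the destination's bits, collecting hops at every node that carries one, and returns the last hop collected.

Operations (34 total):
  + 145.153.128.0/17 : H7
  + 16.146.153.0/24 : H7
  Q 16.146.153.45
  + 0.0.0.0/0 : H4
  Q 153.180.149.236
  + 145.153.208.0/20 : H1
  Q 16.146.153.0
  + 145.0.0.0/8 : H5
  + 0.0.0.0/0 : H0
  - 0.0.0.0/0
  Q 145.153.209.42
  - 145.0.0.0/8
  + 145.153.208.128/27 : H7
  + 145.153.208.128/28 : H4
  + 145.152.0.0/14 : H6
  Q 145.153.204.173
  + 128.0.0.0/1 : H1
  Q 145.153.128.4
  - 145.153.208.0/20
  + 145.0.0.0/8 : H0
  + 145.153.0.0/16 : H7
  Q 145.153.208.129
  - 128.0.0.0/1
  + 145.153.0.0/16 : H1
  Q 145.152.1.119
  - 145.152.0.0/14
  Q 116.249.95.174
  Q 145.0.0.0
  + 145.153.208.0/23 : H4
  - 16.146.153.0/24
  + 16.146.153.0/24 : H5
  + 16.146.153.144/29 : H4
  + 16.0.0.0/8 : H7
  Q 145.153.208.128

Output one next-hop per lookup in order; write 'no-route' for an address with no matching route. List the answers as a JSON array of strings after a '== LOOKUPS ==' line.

Trace:
  + 145.153.128.0/17 (H7) depth=17
  + 16.146.153.0/24 (H7) depth=24
  Q 16.146.153.45: descend 000100001001001010011001 ; hops seen [H7] ; pick H7
  + 0.0.0.0/0 (H4) depth=0
  Q 153.180.149.236: descend 1001 ; hops seen [H4] ; pick H4
  + 145.153.208.0/20 (H1) depth=20
  Q 16.146.153.0: descend 000100001001001010011001 ; hops seen [H4,H7] ; pick H7
  + 145.0.0.0/8 (H5) depth=8
  + 0.0.0.0/0 (H0) depth=0
  del 0.0.0.0/0 (clear depth 0)
  Q 145.153.209.42: descend 10010001100110011101 ; hops seen [H5,H7,H1] ; pick H1
  del 145.0.0.0/8 (clear depth 8)
  + 145.153.208.128/27 (H7) depth=27
  + 145.153.208.128/28 (H4) depth=28
  + 145.152.0.0/14 (H6) depth=14
  Q 145.153.204.173: descend 1001000110011001110 ; hops seen [H6,H7] ; pick H7
  + 128.0.0.0/1 (H1) depth=1
  Q 145.153.128.4: descend 10010001100110011 ; hops seen [H1,H6,H7] ; pick H7
  del 145.153.208.0/20 (clear depth 20)
  + 145.0.0.0/8 (H0) depth=8
  + 145.153.0.0/16 (H7) depth=16
  Q 145.153.208.129: descend 1001000110011001110100001000 ; hops seen [H1,H0,H6,H7,H7,H7,H4] ; pick H4
  del 128.0.0.0/1 (clear depth 1)
  + 145.153.0.0/16 (H1) depth=16
  Q 145.152.1.119: descend 100100011001100 ; hops seen [H0,H6] ; pick H6
  del 145.152.0.0/14 (clear depth 14)
  Q 116.249.95.174: descend 0 ; hops seen [∅] ; pick no-route
  Q 145.0.0.0: descend 10010001 ; hops seen [H0] ; pick H0
  + 145.153.208.0/23 (H4) depth=23
  del 16.146.153.0/24 (clear depth 24)
  + 16.146.153.0/24 (H5) depth=24
  + 16.146.153.144/29 (H4) depth=29
  + 16.0.0.0/8 (H7) depth=8
  Q 145.153.208.128: descend 1001000110011001110100001000 ; hops seen [H0,H1,H7,H4,H7,H4] ; pick H4

== LOOKUPS ==
["H7","H4","H7","H1","H7","H7","H4","H6","no-route","H0","H4"]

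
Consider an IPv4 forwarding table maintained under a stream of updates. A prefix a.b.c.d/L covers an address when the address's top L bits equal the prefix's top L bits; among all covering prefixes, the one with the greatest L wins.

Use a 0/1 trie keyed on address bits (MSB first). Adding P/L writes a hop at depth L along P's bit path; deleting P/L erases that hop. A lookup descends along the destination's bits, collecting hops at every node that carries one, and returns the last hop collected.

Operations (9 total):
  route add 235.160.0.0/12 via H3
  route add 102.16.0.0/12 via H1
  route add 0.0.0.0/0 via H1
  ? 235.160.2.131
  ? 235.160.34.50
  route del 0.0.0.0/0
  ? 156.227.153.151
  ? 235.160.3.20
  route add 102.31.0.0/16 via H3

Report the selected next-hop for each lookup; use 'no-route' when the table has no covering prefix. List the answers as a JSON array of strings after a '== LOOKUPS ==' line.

Trace:
  add 235.160.0.0/12 -> H3 at depth 12
  add 102.16.0.0/12 -> H1 at depth 12
  add 0.0.0.0/0 -> H1 at depth 0
  lookup 235.160.2.131: bits 111010111010 walk d0:H1→d1:-→d2:-→d3:-→d4:-→d5:-→d6:-→d7:-→d8:-→d9:-→d10:-→d11:-→d12:H3 -> H3
  lookup 235.160.34.50: bits 111010111010 walk d0:H1→d1:-→d2:-→d3:-→d4:-→d5:-→d6:-→d7:-→d8:-→d9:-→d10:-→d11:-→d12:H3 -> H3
  del 0.0.0.0/0 (clear depth 0)
  lookup 156.227.153.151: bits 1 walk d0:-→d1:- -> no-route
  lookup 235.160.3.20: bits 111010111010 walk d0:-→d1:-→d2:-→d3:-→d4:-→d5:-→d6:-→d7:-→d8:-→d9:-→d10:-→d11:-→d12:H3 -> H3
  add 102.31.0.0/16 -> H3 at depth 16

== LOOKUPS ==
["H3","H3","no-route","H3"]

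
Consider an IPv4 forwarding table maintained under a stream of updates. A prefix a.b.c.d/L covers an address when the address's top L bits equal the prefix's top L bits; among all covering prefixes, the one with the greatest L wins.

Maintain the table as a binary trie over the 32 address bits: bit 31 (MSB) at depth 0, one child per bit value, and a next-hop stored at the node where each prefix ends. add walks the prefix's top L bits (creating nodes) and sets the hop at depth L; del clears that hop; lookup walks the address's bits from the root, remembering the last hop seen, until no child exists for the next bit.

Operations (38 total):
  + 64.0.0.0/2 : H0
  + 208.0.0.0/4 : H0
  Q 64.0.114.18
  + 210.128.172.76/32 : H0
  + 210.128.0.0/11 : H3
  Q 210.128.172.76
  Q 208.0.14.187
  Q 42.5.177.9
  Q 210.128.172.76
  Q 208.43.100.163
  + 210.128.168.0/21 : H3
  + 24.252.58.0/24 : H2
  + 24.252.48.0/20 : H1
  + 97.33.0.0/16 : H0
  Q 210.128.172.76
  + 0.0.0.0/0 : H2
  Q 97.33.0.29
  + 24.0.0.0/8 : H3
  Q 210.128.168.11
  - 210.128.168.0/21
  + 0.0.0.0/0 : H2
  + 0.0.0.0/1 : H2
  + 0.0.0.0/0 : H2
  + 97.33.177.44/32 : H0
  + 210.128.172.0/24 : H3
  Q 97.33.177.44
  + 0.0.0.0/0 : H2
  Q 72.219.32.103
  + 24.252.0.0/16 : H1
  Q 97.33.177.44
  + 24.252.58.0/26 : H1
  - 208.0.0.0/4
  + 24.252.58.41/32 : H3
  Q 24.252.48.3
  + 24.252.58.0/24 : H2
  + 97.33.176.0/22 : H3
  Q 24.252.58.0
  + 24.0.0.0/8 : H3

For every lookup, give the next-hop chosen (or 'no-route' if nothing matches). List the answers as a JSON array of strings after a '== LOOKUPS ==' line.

Apply in order:
  add 64.0.0.0/2 -> H0 at depth 2
  add 208.0.0.0/4 -> H0 at depth 4
  Q 64.0.114.18: descend 01 ; hops seen [H0] ; pick H0
  add 210.128.172.76/32 -> H0 at depth 32
  add 210.128.0.0/11 -> H3 at depth 11
  Q 210.128.172.76: descend 11010010100000001010110001001100 ; hops seen [H0,H3,H0] ; pick H0
  Q 208.0.14.187: descend 110100 ; hops seen [H0] ; pick H0
  Q 42.5.177.9: descend 0 ; hops seen [∅] ; pick no-route
  Q 210.128.172.76: descend 11010010100000001010110001001100 ; hops seen [H0,H3,H0] ; pick H0
  Q 208.43.100.163: descend 110100 ; hops seen [H0] ; pick H0
  add 210.128.168.0/21 -> H3 at depth 21
  add 24.252.58.0/24 -> H2 at depth 24
  add 24.252.48.0/20 -> H1 at depth 20
  add 97.33.0.0/16 -> H0 at depth 16
  Q 210.128.172.76: descend 11010010100000001010110001001100 ; hops seen [H0,H3,H3,H0] ; pick H0
  add 0.0.0.0/0 -> H2 at depth 0
  Q 97.33.0.29: descend 0110000100100001 ; hops seen [H2,H0,H0] ; pick H0
  add 24.0.0.0/8 -> H3 at depth 8
  Q 210.128.168.11: descend 110100101000000010101 ; hops seen [H2,H0,H3,H3] ; pick H3
  del 210.128.168.0/21 (clear depth 21)
  add 0.0.0.0/0 -> H2 at depth 0
  add 0.0.0.0/1 -> H2 at depth 1
  add 0.0.0.0/0 -> H2 at depth 0
  add 97.33.177.44/32 -> H0 at depth 32
  add 210.128.172.0/24 -> H3 at depth 24
  Q 97.33.177.44: descend 01100001001000011011000100101100 ; hops seen [H2,H2,H0,H0,H0] ; pick H0
  add 0.0.0.0/0 -> H2 at depth 0
  Q 72.219.32.103: descend 01 ; hops seen [H2,H2,H0] ; pick H0
  add 24.252.0.0/16 -> H1 at depth 16
  Q 97.33.177.44: descend 01100001001000011011000100101100 ; hops seen [H2,H2,H0,H0,H0] ; pick H0
  add 24.252.58.0/26 -> H1 at depth 26
  del 208.0.0.0/4 (clear depth 4)
  add 24.252.58.41/32 -> H3 at depth 32
  Q 24.252.48.3: descend 00011000111111000011 ; hops seen [H2,H2,H3,H1,H1] ; pick H1
  add 24.252.58.0/24 -> H2 at depth 24
  add 97.33.176.0/22 -> H3 at depth 22
  Q 24.252.58.0: descend 00011000111111000011101000 ; hops seen [H2,H2,H3,H1,H1,H2,H1] ; pick H1
  add 24.0.0.0/8 -> H3 at depth 8

== LOOKUPS ==
["H0","H0","H0","no-route","H0","H0","H0","H0","H3","H0","H0","H0","H1","H1"]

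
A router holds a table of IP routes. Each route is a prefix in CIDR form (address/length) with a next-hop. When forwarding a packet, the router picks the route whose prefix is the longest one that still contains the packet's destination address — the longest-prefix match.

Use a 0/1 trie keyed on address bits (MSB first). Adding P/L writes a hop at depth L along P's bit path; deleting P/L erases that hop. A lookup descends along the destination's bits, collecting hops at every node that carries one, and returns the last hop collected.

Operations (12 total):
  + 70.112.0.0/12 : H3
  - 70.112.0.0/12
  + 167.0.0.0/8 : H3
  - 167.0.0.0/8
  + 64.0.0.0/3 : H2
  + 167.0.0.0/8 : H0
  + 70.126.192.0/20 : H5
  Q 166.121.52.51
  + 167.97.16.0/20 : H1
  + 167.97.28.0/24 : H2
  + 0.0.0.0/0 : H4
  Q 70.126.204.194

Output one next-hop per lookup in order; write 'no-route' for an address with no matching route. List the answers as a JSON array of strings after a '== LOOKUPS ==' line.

Process each operation:
  add 70.112.0.0/12 -> H3 at depth 12
  - 70.112.0.0/12 clear@12
  add 167.0.0.0/8 -> H3 at depth 8
  - 167.0.0.0/8 clear@8
  add 64.0.0.0/3 -> H2 at depth 3
  add 167.0.0.0/8 -> H0 at depth 8
  add 70.126.192.0/20 -> H5 at depth 20
  lookup 166.121.52.51: bits 1010011 walk d0:-→d1:-→d2:-→d3:-→d4:-→d5:-→d6:-→d7:- -> no-route
  add 167.97.16.0/20 -> H1 at depth 20
  add 167.97.28.0/24 -> H2 at depth 24
  add 0.0.0.0/0 -> H4 at depth 0
  lookup 70.126.204.194: bits 01000110011111101100 walk d0:H4→d1:-→d2:-→d3:H2→d4:-→d5:-→d6:-→d7:-→d8:-→d9:-→d10:-→d11:-→d12:-→d13:-→d14:-→d15:-→d16:-→d17:-→d18:-→d19:-→d20:H5 -> H5

== LOOKUPS ==
["no-route","H5"]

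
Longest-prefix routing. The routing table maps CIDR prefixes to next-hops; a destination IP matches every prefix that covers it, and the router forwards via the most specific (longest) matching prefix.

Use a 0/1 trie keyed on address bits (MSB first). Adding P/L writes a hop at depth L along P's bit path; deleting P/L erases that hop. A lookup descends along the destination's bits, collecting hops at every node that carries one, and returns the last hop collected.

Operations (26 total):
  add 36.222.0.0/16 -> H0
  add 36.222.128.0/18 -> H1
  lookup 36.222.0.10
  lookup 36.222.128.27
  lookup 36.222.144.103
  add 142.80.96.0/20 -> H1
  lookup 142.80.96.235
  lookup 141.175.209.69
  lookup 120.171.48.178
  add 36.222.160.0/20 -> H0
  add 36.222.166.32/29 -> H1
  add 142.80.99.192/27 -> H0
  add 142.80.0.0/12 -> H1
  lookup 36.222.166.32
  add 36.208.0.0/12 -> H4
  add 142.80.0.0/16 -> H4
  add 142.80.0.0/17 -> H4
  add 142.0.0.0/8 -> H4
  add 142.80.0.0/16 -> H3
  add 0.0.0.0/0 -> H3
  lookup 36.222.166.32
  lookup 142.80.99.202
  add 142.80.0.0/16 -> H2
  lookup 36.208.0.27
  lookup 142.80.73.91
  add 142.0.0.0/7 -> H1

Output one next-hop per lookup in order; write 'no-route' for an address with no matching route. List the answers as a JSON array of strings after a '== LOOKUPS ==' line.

Trace:
  add 36.222.0.0/16 -> H0 at depth 16
  add 36.222.128.0/18 -> H1 at depth 18
  Q 36.222.0.10: descend 0010010011011110 ; hops seen [H0] ; pick H0
  Q 36.222.128.27: descend 001001001101111010 ; hops seen [H0,H1] ; pick H1
  Q 36.222.144.103: descend 001001001101111010 ; hops seen [H0,H1] ; pick H1
  add 142.80.96.0/20 -> H1 at depth 20
  Q 142.80.96.235: descend 10001110010100000110 ; hops seen [H1] ; pick H1
  Q 141.175.209.69: descend 100011 ; hops seen [∅] ; pick no-route
  Q 120.171.48.178: descend 0 ; hops seen [∅] ; pick no-route
  add 36.222.160.0/20 -> H0 at depth 20
  add 36.222.166.32/29 -> H1 at depth 29
  add 142.80.99.192/27 -> H0 at depth 27
  add 142.80.0.0/12 -> H1 at depth 12
  Q 36.222.166.32: descend 00100100110111101010011000100 ; hops seen [H0,H1,H0,H1] ; pick H1
  add 36.208.0.0/12 -> H4 at depth 12
  add 142.80.0.0/16 -> H4 at depth 16
  add 142.80.0.0/17 -> H4 at depth 17
  add 142.0.0.0/8 -> H4 at depth 8
  add 142.80.0.0/16 -> H3 at depth 16
  add 0.0.0.0/0 -> H3 at depth 0
  Q 36.222.166.32: descend 00100100110111101010011000100 ; hops seen [H3,H4,H0,H1,H0,H1] ; pick H1
  Q 142.80.99.202: descend 100011100101000001100011110 ; hops seen [H3,H4,H1,H3,H4,H1,H0] ; pick H0
  add 142.80.0.0/16 -> H2 at depth 16
  Q 36.208.0.27: descend 001001001101 ; hops seen [H3,H4] ; pick H4
  Q 142.80.73.91: descend 100011100101000001 ; hops seen [H3,H4,H1,H2,H4] ; pick H4
  add 142.0.0.0/7 -> H1 at depth 7

== LOOKUPS ==
["H0","H1","H1","H1","no-route","no-route","H1","H1","H0","H4","H4"]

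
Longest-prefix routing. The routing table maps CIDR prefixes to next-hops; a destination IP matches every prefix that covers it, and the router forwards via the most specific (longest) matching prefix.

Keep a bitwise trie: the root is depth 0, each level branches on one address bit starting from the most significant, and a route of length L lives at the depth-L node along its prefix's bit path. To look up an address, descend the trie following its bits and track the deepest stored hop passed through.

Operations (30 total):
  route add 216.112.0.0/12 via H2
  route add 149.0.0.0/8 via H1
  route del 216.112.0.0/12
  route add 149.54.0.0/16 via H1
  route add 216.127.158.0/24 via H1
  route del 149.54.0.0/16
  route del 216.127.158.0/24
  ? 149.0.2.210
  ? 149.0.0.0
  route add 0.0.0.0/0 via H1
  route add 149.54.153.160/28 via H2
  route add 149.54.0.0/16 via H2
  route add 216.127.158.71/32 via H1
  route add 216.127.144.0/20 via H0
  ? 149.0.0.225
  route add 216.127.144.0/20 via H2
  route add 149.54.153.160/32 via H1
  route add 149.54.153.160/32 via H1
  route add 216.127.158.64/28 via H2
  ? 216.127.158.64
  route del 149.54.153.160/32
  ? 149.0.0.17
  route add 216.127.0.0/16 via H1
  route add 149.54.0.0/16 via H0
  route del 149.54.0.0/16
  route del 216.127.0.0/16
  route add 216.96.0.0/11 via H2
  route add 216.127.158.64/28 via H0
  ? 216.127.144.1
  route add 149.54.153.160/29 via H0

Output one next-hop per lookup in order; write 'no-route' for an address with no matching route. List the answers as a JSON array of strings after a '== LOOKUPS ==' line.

Process each operation:
  add 216.112.0.0/12 -> H2 at depth 12
  add 149.0.0.0/8 -> H1 at depth 8
  - 216.112.0.0/12 clear@12
  add 149.54.0.0/16 -> H1 at depth 16
  add 216.127.158.0/24 -> H1 at depth 24
  - 149.54.0.0/16 clear@16
  - 216.127.158.0/24 clear@24
  ? 149.0.2.210  path d0:-→d1:-→d2:-→d3:-→d4:-→d5:-→d6:-→d7:-→d8:H1→d9:-→d10:-  best=H1
  ? 149.0.0.0  path d0:-→d1:-→d2:-→d3:-→d4:-→d5:-→d6:-→d7:-→d8:H1→d9:-→d10:-  best=H1
  add 0.0.0.0/0 -> H1 at depth 0
  add 149.54.153.160/28 -> H2 at depth 28
  add 149.54.0.0/16 -> H2 at depth 16
  add 216.127.158.71/32 -> H1 at depth 32
  add 216.127.144.0/20 -> H0 at depth 20
  ? 149.0.0.225  path d0:H1→d1:-→d2:-→d3:-→d4:-→d5:-→d6:-→d7:-→d8:H1→d9:-→d10:-  best=H1
  add 216.127.144.0/20 -> H2 at depth 20
  add 149.54.153.160/32 -> H1 at depth 32
  add 149.54.153.160/32 -> H1 at depth 32
  add 216.127.158.64/28 -> H2 at depth 28
  ? 216.127.158.64  path d0:H1→d1:-→d2:-→d3:-→d4:-→d5:-→d6:-→d7:-→d8:-→d9:-→d10:-→d11:-→d12:-→d13:-→d14:-→d15:-→d16:-→d17:-→d18:-→d19:-→d20:H2→d21:-→d22:-→d23:-→d24:-→d25:-→d26:-→d27:-→d28:H2→d29:-  best=H2
  - 149.54.153.160/32 clear@32
  ? 149.0.0.17  path d0:H1→d1:-→d2:-→d3:-→d4:-→d5:-→d6:-→d7:-→d8:H1→d9:-→d10:-  best=H1
  add 216.127.0.0/16 -> H1 at depth 16
  add 149.54.0.0/16 -> H0 at depth 16
  - 149.54.0.0/16 clear@16
  - 216.127.0.0/16 clear@16
  add 216.96.0.0/11 -> H2 at depth 11
  add 216.127.158.64/28 -> H0 at depth 28
  ? 216.127.144.1  path d0:H1→d1:-→d2:-→d3:-→d4:-→d5:-→d6:-→d7:-→d8:-→d9:-→d10:-→d11:H2→d12:-→d13:-→d14:-→d15:-→d16:-→d17:-→d18:-→d19:-→d20:H2  best=H2
  add 149.54.153.160/29 -> H0 at depth 29

== LOOKUPS ==
["H1","H1","H1","H2","H1","H2"]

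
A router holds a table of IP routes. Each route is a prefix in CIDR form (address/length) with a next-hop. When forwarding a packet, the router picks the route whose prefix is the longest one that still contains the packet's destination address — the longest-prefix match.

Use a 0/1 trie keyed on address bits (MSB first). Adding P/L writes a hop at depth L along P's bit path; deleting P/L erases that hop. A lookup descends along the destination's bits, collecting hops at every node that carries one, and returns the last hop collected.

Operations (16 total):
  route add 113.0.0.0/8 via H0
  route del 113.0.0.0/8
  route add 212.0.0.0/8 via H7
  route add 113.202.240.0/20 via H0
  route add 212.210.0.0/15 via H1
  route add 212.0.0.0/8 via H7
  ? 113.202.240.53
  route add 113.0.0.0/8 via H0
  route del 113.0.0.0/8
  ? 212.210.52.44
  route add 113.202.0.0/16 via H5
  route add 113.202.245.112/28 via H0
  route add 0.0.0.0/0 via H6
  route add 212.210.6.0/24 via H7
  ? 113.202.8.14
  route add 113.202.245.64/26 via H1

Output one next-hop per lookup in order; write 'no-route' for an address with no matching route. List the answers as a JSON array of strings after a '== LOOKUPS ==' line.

Process each operation:
  + 113.0.0.0/8 (H0) depth=8
  del 113.0.0.0/8 (clear depth 8)
  + 212.0.0.0/8 (H7) depth=8
  + 113.202.240.0/20 (H0) depth=20
  + 212.210.0.0/15 (H1) depth=15
  + 212.0.0.0/8 (H7) depth=8
  ? 113.202.240.53  path d0:-→d1:-→d2:-→d3:-→d4:-→d5:-→d6:-→d7:-→d8:-→d9:-→d10:-→d11:-→d12:-→d13:-→d14:-→d15:-→d16:-→d17:-→d18:-→d19:-→d20:H0  best=H0
  + 113.0.0.0/8 (H0) depth=8
  del 113.0.0.0/8 (clear depth 8)
  ? 212.210.52.44  path d0:-→d1:-→d2:-→d3:-→d4:-→d5:-→d6:-→d7:-→d8:H7→d9:-→d10:-→d11:-→d12:-→d13:-→d14:-→d15:H1  best=H1
  + 113.202.0.0/16 (H5) depth=16
  + 113.202.245.112/28 (H0) depth=28
  + 0.0.0.0/0 (H6) depth=0
  + 212.210.6.0/24 (H7) depth=24
  ? 113.202.8.14  path d0:H6→d1:-→d2:-→d3:-→d4:-→d5:-→d6:-→d7:-→d8:-→d9:-→d10:-→d11:-→d12:-→d13:-→d14:-→d15:-→d16:H5  best=H5
  + 113.202.245.64/26 (H1) depth=26

== LOOKUPS ==
["H0","H1","H5"]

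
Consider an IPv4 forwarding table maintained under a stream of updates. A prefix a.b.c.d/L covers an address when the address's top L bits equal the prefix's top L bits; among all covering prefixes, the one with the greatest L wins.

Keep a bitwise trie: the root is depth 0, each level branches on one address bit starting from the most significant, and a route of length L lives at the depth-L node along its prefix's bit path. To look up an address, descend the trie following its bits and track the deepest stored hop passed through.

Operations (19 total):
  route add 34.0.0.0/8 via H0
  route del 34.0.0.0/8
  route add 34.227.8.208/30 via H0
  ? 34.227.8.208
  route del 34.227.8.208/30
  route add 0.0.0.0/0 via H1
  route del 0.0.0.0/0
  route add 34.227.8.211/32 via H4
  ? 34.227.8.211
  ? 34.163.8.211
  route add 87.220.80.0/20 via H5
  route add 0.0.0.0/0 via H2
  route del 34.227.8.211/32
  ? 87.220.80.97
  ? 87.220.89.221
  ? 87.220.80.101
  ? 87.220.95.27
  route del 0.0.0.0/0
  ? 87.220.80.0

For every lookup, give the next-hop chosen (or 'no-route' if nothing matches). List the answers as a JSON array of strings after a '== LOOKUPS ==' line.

Process each operation:
  add 34.0.0.0/8 -> H0 at depth 8
  - 34.0.0.0/8 clear@8
  add 34.227.8.208/30 -> H0 at depth 30
  lookup 34.227.8.208: bits 001000101110001100001000110100 walk d0:-→d1:-→d2:-→d3:-→d4:-→d5:-→d6:-→d7:-→d8:-→d9:-→d10:-→d11:-→d12:-→d13:-→d14:-→d15:-→d16:-→d17:-→d18:-→d19:-→d20:-→d21:-→d22:-→d23:-→d24:-→d25:-→d26:-→d27:-→d28:-→d29:-→d30:H0 -> H0
  - 34.227.8.208/30 clear@30
  add 0.0.0.0/0 -> H1 at depth 0
  - 0.0.0.0/0 clear@0
  add 34.227.8.211/32 -> H4 at depth 32
  lookup 34.227.8.211: bits 00100010111000110000100011010011 walk d0:-→d1:-→d2:-→d3:-→d4:-→d5:-→d6:-→d7:-→d8:-→d9:-→d10:-→d11:-→d12:-→d13:-→d14:-→d15:-→d16:-→d17:-→d18:-→d19:-→d20:-→d21:-→d22:-→d23:-→d24:-→d25:-→d26:-→d27:-→d28:-→d29:-→d30:-→d31:-→d32:H4 -> H4
  lookup 34.163.8.211: bits 001000101 walk d0:-→d1:-→d2:-→d3:-→d4:-→d5:-→d6:-→d7:-→d8:-→d9:- -> no-route
  add 87.220.80.0/20 -> H5 at depth 20
  add 0.0.0.0/0 -> H2 at depth 0
  - 34.227.8.211/32 clear@32
  lookup 87.220.80.97: bits 01010111110111000101 walk d0:H2→d1:-→d2:-→d3:-→d4:-→d5:-→d6:-→d7:-→d8:-→d9:-→d10:-→d11:-→d12:-→d13:-→d14:-→d15:-→d16:-→d17:-→d18:-→d19:-→d20:H5 -> H5
  lookup 87.220.89.221: bits 01010111110111000101 walk d0:H2→d1:-→d2:-→d3:-→d4:-→d5:-→d6:-→d7:-→d8:-→d9:-→d10:-→d11:-→d12:-→d13:-→d14:-→d15:-→d16:-→d17:-→d18:-→d19:-→d20:H5 -> H5
  lookup 87.220.80.101: bits 01010111110111000101 walk d0:H2→d1:-→d2:-→d3:-→d4:-→d5:-→d6:-→d7:-→d8:-→d9:-→d10:-→d11:-→d12:-→d13:-→d14:-→d15:-→d16:-→d17:-→d18:-→d19:-→d20:H5 -> H5
  lookup 87.220.95.27: bits 01010111110111000101 walk d0:H2→d1:-→d2:-→d3:-→d4:-→d5:-→d6:-→d7:-→d8:-→d9:-→d10:-→d11:-→d12:-→d13:-→d14:-→d15:-→d16:-→d17:-→d18:-→d19:-→d20:H5 -> H5
  - 0.0.0.0/0 clear@0
  lookup 87.220.80.0: bits 01010111110111000101 walk d0:-→d1:-→d2:-→d3:-→d4:-→d5:-→d6:-→d7:-→d8:-→d9:-→d10:-→d11:-→d12:-→d13:-→d14:-→d15:-→d16:-→d17:-→d18:-→d19:-→d20:H5 -> H5

== LOOKUPS ==
["H0","H4","no-route","H5","H5","H5","H5","H5"]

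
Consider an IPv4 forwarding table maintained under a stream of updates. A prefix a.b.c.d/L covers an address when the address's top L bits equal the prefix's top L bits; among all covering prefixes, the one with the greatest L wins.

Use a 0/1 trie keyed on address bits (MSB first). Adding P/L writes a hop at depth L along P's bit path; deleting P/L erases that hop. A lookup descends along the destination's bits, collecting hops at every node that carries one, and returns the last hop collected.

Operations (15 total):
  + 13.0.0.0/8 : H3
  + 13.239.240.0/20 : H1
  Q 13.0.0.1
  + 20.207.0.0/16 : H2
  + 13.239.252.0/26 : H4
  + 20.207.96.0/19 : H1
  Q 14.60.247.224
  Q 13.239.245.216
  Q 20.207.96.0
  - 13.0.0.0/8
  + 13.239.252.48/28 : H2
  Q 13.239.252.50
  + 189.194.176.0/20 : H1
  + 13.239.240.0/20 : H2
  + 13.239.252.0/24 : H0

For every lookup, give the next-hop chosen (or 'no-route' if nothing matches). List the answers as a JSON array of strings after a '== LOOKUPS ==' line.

Process each operation:
  + 13.0.0.0/8 (H3) depth=8
  + 13.239.240.0/20 (H1) depth=20
  ? 13.0.0.1  path d0:-→d1:-→d2:-→d3:-→d4:-→d5:-→d6:-→d7:-→d8:H3  best=H3
  + 20.207.0.0/16 (H2) depth=16
  + 13.239.252.0/26 (H4) depth=26
  + 20.207.96.0/19 (H1) depth=19
  ? 14.60.247.224  path d0:-→d1:-→d2:-→d3:-→d4:-→d5:-→d6:-  best=no-route
  ? 13.239.245.216  path d0:-→d1:-→d2:-→d3:-→d4:-→d5:-→d6:-→d7:-→d8:H3→d9:-→d10:-→d11:-→d12:-→d13:-→d14:-→d15:-→d16:-→d17:-→d18:-→d19:-→d20:H1  best=H1
  ? 20.207.96.0  path d0:-→d1:-→d2:-→d3:-→d4:-→d5:-→d6:-→d7:-→d8:-→d9:-→d10:-→d11:-→d12:-→d13:-→d14:-→d15:-→d16:H2→d17:-→d18:-→d19:H1  best=H1
  del 13.0.0.0/8 (clear depth 8)
  + 13.239.252.48/28 (H2) depth=28
  ? 13.239.252.50  path d0:-→d1:-→d2:-→d3:-→d4:-→d5:-→d6:-→d7:-→d8:-→d9:-→d10:-→d11:-→d12:-→d13:-→d14:-→d15:-→d16:-→d17:-→d18:-→d19:-→d20:H1→d21:-→d22:-→d23:-→d24:-→d25:-→d26:H4→d27:-→d28:H2  best=H2
  + 189.194.176.0/20 (H1) depth=20
  + 13.239.240.0/20 (H2) depth=20
  + 13.239.252.0/24 (H0) depth=24

== LOOKUPS ==
["H3","no-route","H1","H1","H2"]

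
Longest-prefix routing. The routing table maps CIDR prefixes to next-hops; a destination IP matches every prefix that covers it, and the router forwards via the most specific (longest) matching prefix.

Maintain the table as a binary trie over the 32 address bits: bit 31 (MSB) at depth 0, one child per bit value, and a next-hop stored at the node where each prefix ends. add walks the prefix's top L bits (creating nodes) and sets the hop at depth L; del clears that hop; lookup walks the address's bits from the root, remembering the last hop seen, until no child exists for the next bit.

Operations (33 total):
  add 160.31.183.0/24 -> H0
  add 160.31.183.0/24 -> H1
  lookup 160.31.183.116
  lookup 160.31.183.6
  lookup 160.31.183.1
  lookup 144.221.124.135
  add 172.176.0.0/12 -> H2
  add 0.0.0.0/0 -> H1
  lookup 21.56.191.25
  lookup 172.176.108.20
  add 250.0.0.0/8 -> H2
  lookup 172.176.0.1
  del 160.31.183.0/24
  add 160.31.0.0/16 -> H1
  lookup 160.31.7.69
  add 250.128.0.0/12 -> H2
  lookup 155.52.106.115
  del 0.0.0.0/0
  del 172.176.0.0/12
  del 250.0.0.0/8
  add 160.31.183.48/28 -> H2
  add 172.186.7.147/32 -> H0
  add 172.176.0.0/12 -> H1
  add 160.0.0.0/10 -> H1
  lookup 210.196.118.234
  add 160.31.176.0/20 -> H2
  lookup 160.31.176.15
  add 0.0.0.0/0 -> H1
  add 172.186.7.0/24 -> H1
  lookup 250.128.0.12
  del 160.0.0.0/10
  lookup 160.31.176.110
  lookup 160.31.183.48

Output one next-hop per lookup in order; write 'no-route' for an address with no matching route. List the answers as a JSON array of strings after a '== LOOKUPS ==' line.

Apply in order:
  add 160.31.183.0/24 -> H0 at depth 24
  add 160.31.183.0/24 -> H1 at depth 24
  lookup 160.31.183.116: bits 101000000001111110110111 walk d0:-→d1:-→d2:-→d3:-→d4:-→d5:-→d6:-→d7:-→d8:-→d9:-→d10:-→d11:-→d12:-→d13:-→d14:-→d15:-→d16:-→d17:-→d18:-→d19:-→d20:-→d21:-→d22:-→d23:-→d24:H1 -> H1
  lookup 160.31.183.6: bits 101000000001111110110111 walk d0:-→d1:-→d2:-→d3:-→d4:-→d5:-→d6:-→d7:-→d8:-→d9:-→d10:-→d11:-→d12:-→d13:-→d14:-→d15:-→d16:-→d17:-→d18:-→d19:-→d20:-→d21:-→d22:-→d23:-→d24:H1 -> H1
  lookup 160.31.183.1: bits 101000000001111110110111 walk d0:-→d1:-→d2:-→d3:-→d4:-→d5:-→d6:-→d7:-→d8:-→d9:-→d10:-→d11:-→d12:-→d13:-→d14:-→d15:-→d16:-→d17:-→d18:-→d19:-→d20:-→d21:-→d22:-→d23:-→d24:H1 -> H1
  lookup 144.221.124.135: bits 10 walk d0:-→d1:-→d2:- -> no-route
  add 172.176.0.0/12 -> H2 at depth 12
  add 0.0.0.0/0 -> H1 at depth 0
  lookup 21.56.191.25: bits ε walk d0:H1 -> H1
  lookup 172.176.108.20: bits 101011001011 walk d0:H1→d1:-→d2:-→d3:-→d4:-→d5:-→d6:-→d7:-→d8:-→d9:-→d10:-→d11:-→d12:H2 -> H2
  add 250.0.0.0/8 -> H2 at depth 8
  lookup 172.176.0.1: bits 101011001011 walk d0:H1→d1:-→d2:-→d3:-→d4:-→d5:-→d6:-→d7:-→d8:-→d9:-→d10:-→d11:-→d12:H2 -> H2
  - 160.31.183.0/24 clear@24
  add 160.31.0.0/16 -> H1 at depth 16
  lookup 160.31.7.69: bits 1010000000011111 walk d0:H1→d1:-→d2:-→d3:-→d4:-→d5:-→d6:-→d7:-→d8:-→d9:-→d10:-→d11:-→d12:-→d13:-→d14:-→d15:-→d16:H1 -> H1
  add 250.128.0.0/12 -> H2 at depth 12
  lookup 155.52.106.115: bits 10 walk d0:H1→d1:-→d2:- -> H1
  - 0.0.0.0/0 clear@0
  - 172.176.0.0/12 clear@12
  - 250.0.0.0/8 clear@8
  add 160.31.183.48/28 -> H2 at depth 28
  add 172.186.7.147/32 -> H0 at depth 32
  add 172.176.0.0/12 -> H1 at depth 12
  add 160.0.0.0/10 -> H1 at depth 10
  lookup 210.196.118.234: bits 11 walk d0:-→d1:-→d2:- -> no-route
  add 160.31.176.0/20 -> H2 at depth 20
  lookup 160.31.176.15: bits 101000000001111110110 walk d0:-→d1:-→d2:-→d3:-→d4:-→d5:-→d6:-→d7:-→d8:-→d9:-→d10:H1→d11:-→d12:-→d13:-→d14:-→d15:-→d16:H1→d17:-→d18:-→d19:-→d20:H2→d21:- -> H2
  add 0.0.0.0/0 -> H1 at depth 0
  add 172.186.7.0/24 -> H1 at depth 24
  lookup 250.128.0.12: bits 111110101000 walk d0:H1→d1:-→d2:-→d3:-→d4:-→d5:-→d6:-→d7:-→d8:-→d9:-→d10:-→d11:-→d12:H2 -> H2
  - 160.0.0.0/10 clear@10
  lookup 160.31.176.110: bits 101000000001111110110 walk d0:H1→d1:-→d2:-→d3:-→d4:-→d5:-→d6:-→d7:-→d8:-→d9:-→d10:-→d11:-→d12:-→d13:-→d14:-→d15:-→d16:H1→d17:-→d18:-→d19:-→d20:H2→d21:- -> H2
  lookup 160.31.183.48: bits 1010000000011111101101110011 walk d0:H1→d1:-→d2:-→d3:-→d4:-→d5:-→d6:-→d7:-→d8:-→d9:-→d10:-→d11:-→d12:-→d13:-→d14:-→d15:-→d16:H1→d17:-→d18:-→d19:-→d20:H2→d21:-→d22:-→d23:-→d24:-→d25:-→d26:-→d27:-→d28:H2 -> H2

== LOOKUPS ==
["H1","H1","H1","no-route","H1","H2","H2","H1","H1","no-route","H2","H2","H2","H2"]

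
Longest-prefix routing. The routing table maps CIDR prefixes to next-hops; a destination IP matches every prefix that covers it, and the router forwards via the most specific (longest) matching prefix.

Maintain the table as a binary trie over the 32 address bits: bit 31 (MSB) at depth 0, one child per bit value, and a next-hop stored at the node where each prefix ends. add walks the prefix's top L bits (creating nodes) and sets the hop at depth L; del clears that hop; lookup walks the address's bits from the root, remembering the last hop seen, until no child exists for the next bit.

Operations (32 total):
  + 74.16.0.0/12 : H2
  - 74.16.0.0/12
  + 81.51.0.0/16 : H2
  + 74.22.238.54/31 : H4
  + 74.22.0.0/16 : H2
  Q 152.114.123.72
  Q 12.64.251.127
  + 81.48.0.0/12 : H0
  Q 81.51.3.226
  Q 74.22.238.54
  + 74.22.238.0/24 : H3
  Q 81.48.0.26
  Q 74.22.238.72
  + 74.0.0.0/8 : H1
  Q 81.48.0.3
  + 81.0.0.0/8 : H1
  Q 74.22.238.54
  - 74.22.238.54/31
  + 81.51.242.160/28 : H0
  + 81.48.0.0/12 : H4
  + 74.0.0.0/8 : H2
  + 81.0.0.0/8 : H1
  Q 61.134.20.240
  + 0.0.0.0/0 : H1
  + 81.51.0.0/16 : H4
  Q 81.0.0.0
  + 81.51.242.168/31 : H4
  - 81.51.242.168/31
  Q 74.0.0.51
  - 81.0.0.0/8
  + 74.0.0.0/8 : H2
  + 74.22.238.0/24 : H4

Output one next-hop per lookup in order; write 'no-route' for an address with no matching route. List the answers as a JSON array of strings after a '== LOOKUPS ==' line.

Trace:
  add 74.16.0.0/12 -> H2 at depth 12
  - 74.16.0.0/12 clear@12
  add 81.51.0.0/16 -> H2 at depth 16
  add 74.22.238.54/31 -> H4 at depth 31
  add 74.22.0.0/16 -> H2 at depth 16
  ? 152.114.123.72  path d0:-  best=no-route
  ? 12.64.251.127  path d0:-→d1:-  best=no-route
  add 81.48.0.0/12 -> H0 at depth 12
  ? 81.51.3.226  path d0:-→d1:-→d2:-→d3:-→d4:-→d5:-→d6:-→d7:-→d8:-→d9:-→d10:-→d11:-→d12:H0→d13:-→d14:-→d15:-→d16:H2  best=H2
  ? 74.22.238.54  path d0:-→d1:-→d2:-→d3:-→d4:-→d5:-→d6:-→d7:-→d8:-→d9:-→d10:-→d11:-→d12:-→d13:-→d14:-→d15:-→d16:H2→d17:-→d18:-→d19:-→d20:-→d21:-→d22:-→d23:-→d24:-→d25:-→d26:-→d27:-→d28:-→d29:-→d30:-→d31:H4  best=H4
  add 74.22.238.0/24 -> H3 at depth 24
  ? 81.48.0.26  path d0:-→d1:-→d2:-→d3:-→d4:-→d5:-→d6:-→d7:-→d8:-→d9:-→d10:-→d11:-→d12:H0→d13:-→d14:-  best=H0
  ? 74.22.238.72  path d0:-→d1:-→d2:-→d3:-→d4:-→d5:-→d6:-→d7:-→d8:-→d9:-→d10:-→d11:-→d12:-→d13:-→d14:-→d15:-→d16:H2→d17:-→d18:-→d19:-→d20:-→d21:-→d22:-→d23:-→d24:H3→d25:-  best=H3
  add 74.0.0.0/8 -> H1 at depth 8
  ? 81.48.0.3  path d0:-→d1:-→d2:-→d3:-→d4:-→d5:-→d6:-→d7:-→d8:-→d9:-→d10:-→d11:-→d12:H0→d13:-→d14:-  best=H0
  add 81.0.0.0/8 -> H1 at depth 8
  ? 74.22.238.54  path d0:-→d1:-→d2:-→d3:-→d4:-→d5:-→d6:-→d7:-→d8:H1→d9:-→d10:-→d11:-→d12:-→d13:-→d14:-→d15:-→d16:H2→d17:-→d18:-→d19:-→d20:-→d21:-→d22:-→d23:-→d24:H3→d25:-→d26:-→d27:-→d28:-→d29:-→d30:-→d31:H4  best=H4
  - 74.22.238.54/31 clear@31
  add 81.51.242.160/28 -> H0 at depth 28
  add 81.48.0.0/12 -> H4 at depth 12
  add 74.0.0.0/8 -> H2 at depth 8
  add 81.0.0.0/8 -> H1 at depth 8
  ? 61.134.20.240  path d0:-→d1:-  best=no-route
  add 0.0.0.0/0 -> H1 at depth 0
  add 81.51.0.0/16 -> H4 at depth 16
  ? 81.0.0.0  path d0:H1→d1:-→d2:-→d3:-→d4:-→d5:-→d6:-→d7:-→d8:H1→d9:-→d10:-  best=H1
  add 81.51.242.168/31 -> H4 at depth 31
  - 81.51.242.168/31 clear@31
  ? 74.0.0.51  path d0:H1→d1:-→d2:-→d3:-→d4:-→d5:-→d6:-→d7:-→d8:H2→d9:-→d10:-→d11:-  best=H2
  - 81.0.0.0/8 clear@8
  add 74.0.0.0/8 -> H2 at depth 8
  add 74.22.238.0/24 -> H4 at depth 24

== LOOKUPS ==
["no-route","no-route","H2","H4","H0","H3","H0","H4","no-route","H1","H2"]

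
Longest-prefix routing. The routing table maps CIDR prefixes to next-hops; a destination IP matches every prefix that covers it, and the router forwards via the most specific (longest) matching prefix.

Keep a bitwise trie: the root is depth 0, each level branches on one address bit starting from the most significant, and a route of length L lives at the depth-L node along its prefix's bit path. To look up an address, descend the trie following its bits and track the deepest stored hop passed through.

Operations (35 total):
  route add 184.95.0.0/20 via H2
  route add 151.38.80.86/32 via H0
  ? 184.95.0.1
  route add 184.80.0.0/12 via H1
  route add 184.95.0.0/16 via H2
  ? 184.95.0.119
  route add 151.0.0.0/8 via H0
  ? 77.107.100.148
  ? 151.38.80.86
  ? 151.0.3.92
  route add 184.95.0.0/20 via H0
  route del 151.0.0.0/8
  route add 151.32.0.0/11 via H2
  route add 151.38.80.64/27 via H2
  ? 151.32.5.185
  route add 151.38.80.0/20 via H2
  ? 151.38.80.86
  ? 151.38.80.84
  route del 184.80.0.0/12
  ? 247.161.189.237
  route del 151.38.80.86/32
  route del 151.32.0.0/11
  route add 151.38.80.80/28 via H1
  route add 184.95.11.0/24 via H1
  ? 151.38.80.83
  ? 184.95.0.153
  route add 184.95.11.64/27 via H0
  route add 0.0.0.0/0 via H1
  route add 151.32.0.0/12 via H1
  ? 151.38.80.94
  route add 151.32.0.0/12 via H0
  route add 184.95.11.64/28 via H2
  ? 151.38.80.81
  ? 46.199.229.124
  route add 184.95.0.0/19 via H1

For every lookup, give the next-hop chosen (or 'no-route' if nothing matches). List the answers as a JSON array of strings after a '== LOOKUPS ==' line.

Trace:
  add 184.95.0.0/20 -> H2 at depth 20
  add 151.38.80.86/32 -> H0 at depth 32
  lookup 184.95.0.1: bits 10111000010111110000 walk d0:-→d1:-→d2:-→d3:-→d4:-→d5:-→d6:-→d7:-→d8:-→d9:-→d10:-→d11:-→d12:-→d13:-→d14:-→d15:-→d16:-→d17:-→d18:-→d19:-→d20:H2 -> H2
  add 184.80.0.0/12 -> H1 at depth 12
  add 184.95.0.0/16 -> H2 at depth 16
  lookup 184.95.0.119: bits 10111000010111110000 walk d0:-→d1:-→d2:-→d3:-→d4:-→d5:-→d6:-→d7:-→d8:-→d9:-→d10:-→d11:-→d12:H1→d13:-→d14:-→d15:-→d16:H2→d17:-→d18:-→d19:-→d20:H2 -> H2
  add 151.0.0.0/8 -> H0 at depth 8
  lookup 77.107.100.148: bits ε walk d0:- -> no-route
  lookup 151.38.80.86: bits 10010111001001100101000001010110 walk d0:-→d1:-→d2:-→d3:-→d4:-→d5:-→d6:-→d7:-→d8:H0→d9:-→d10:-→d11:-→d12:-→d13:-→d14:-→d15:-→d16:-→d17:-→d18:-→d19:-→d20:-→d21:-→d22:-→d23:-→d24:-→d25:-→d26:-→d27:-→d28:-→d29:-→d30:-→d31:-→d32:H0 -> H0
  lookup 151.0.3.92: bits 1001011100 walk d0:-→d1:-→d2:-→d3:-→d4:-→d5:-→d6:-→d7:-→d8:H0→d9:-→d10:- -> H0
  add 184.95.0.0/20 -> H0 at depth 20
  - 151.0.0.0/8 clear@8
  add 151.32.0.0/11 -> H2 at depth 11
  add 151.38.80.64/27 -> H2 at depth 27
  lookup 151.32.5.185: bits 1001011100100 walk d0:-→d1:-→d2:-→d3:-→d4:-→d5:-→d6:-→d7:-→d8:-→d9:-→d10:-→d11:H2→d12:-→d13:- -> H2
  add 151.38.80.0/20 -> H2 at depth 20
  lookup 151.38.80.86: bits 10010111001001100101000001010110 walk d0:-→d1:-→d2:-→d3:-→d4:-→d5:-→d6:-→d7:-→d8:-→d9:-→d10:-→d11:H2→d12:-→d13:-→d14:-→d15:-→d16:-→d17:-→d18:-→d19:-→d20:H2→d21:-→d22:-→d23:-→d24:-→d25:-→d26:-→d27:H2→d28:-→d29:-→d30:-→d31:-→d32:H0 -> H0
  lookup 151.38.80.84: bits 100101110010011001010000010101 walk d0:-→d1:-→d2:-→d3:-→d4:-→d5:-→d6:-→d7:-→d8:-→d9:-→d10:-→d11:H2→d12:-→d13:-→d14:-→d15:-→d16:-→d17:-→d18:-→d19:-→d20:H2→d21:-→d22:-→d23:-→d24:-→d25:-→d26:-→d27:H2→d28:-→d29:-→d30:- -> H2
  - 184.80.0.0/12 clear@12
  lookup 247.161.189.237: bits 1 walk d0:-→d1:- -> no-route
  - 151.38.80.86/32 clear@32
  - 151.32.0.0/11 clear@11
  add 151.38.80.80/28 -> H1 at depth 28
  add 184.95.11.0/24 -> H1 at depth 24
  lookup 151.38.80.83: bits 10010111001001100101000001010 walk d0:-→d1:-→d2:-→d3:-→d4:-→d5:-→d6:-→d7:-→d8:-→d9:-→d10:-→d11:-→d12:-→d13:-→d14:-→d15:-→d16:-→d17:-→d18:-→d19:-→d20:H2→d21:-→d22:-→d23:-→d24:-→d25:-→d26:-→d27:H2→d28:H1→d29:- -> H1
  lookup 184.95.0.153: bits 10111000010111110000 walk d0:-→d1:-→d2:-→d3:-→d4:-→d5:-→d6:-→d7:-→d8:-→d9:-→d10:-→d11:-→d12:-→d13:-→d14:-→d15:-→d16:H2→d17:-→d18:-→d19:-→d20:H0 -> H0
  add 184.95.11.64/27 -> H0 at depth 27
  add 0.0.0.0/0 -> H1 at depth 0
  add 151.32.0.0/12 -> H1 at depth 12
  lookup 151.38.80.94: bits 1001011100100110010100000101 walk d0:H1→d1:-→d2:-→d3:-→d4:-→d5:-→d6:-→d7:-→d8:-→d9:-→d10:-→d11:-→d12:H1→d13:-→d14:-→d15:-→d16:-→d17:-→d18:-→d19:-→d20:H2→d21:-→d22:-→d23:-→d24:-→d25:-→d26:-→d27:H2→d28:H1 -> H1
  add 151.32.0.0/12 -> H0 at depth 12
  add 184.95.11.64/28 -> H2 at depth 28
  lookup 151.38.80.81: bits 10010111001001100101000001010 walk d0:H1→d1:-→d2:-→d3:-→d4:-→d5:-→d6:-→d7:-→d8:-→d9:-→d10:-→d11:-→d12:H0→d13:-→d14:-→d15:-→d16:-→d17:-→d18:-→d19:-→d20:H2→d21:-→d22:-→d23:-→d24:-→d25:-→d26:-→d27:H2→d28:H1→d29:- -> H1
  lookup 46.199.229.124: bits ε walk d0:H1 -> H1
  add 184.95.0.0/19 -> H1 at depth 19

== LOOKUPS ==
["H2","H2","no-route","H0","H0","H2","H0","H2","no-route","H1","H0","H1","H1","H1"]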